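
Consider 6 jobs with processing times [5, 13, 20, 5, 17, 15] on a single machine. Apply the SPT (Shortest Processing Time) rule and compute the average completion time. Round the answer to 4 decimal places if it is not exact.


Sort jobs by processing time (SPT order): [5, 5, 13, 15, 17, 20]
Compute completion times sequentially:
  Job 1: processing = 5, completes at 5
  Job 2: processing = 5, completes at 10
  Job 3: processing = 13, completes at 23
  Job 4: processing = 15, completes at 38
  Job 5: processing = 17, completes at 55
  Job 6: processing = 20, completes at 75
Sum of completion times = 206
Average completion time = 206/6 = 34.3333

34.3333


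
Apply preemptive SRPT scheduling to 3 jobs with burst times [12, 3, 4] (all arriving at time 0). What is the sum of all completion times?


Since all jobs arrive at t=0, SRPT equals SPT ordering.
SPT order: [3, 4, 12]
Completion times:
  Job 1: p=3, C=3
  Job 2: p=4, C=7
  Job 3: p=12, C=19
Total completion time = 3 + 7 + 19 = 29

29


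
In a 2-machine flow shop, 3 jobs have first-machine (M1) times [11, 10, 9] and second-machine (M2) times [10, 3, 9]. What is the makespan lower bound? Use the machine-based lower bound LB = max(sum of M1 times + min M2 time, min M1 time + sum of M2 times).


LB1 = sum(M1 times) + min(M2 times) = 30 + 3 = 33
LB2 = min(M1 times) + sum(M2 times) = 9 + 22 = 31
Lower bound = max(LB1, LB2) = max(33, 31) = 33

33


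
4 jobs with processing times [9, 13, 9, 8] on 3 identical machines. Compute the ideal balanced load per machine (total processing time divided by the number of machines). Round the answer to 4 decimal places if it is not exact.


Total processing time = 9 + 13 + 9 + 8 = 39
Number of machines = 3
Ideal balanced load = 39 / 3 = 13.0

13.0


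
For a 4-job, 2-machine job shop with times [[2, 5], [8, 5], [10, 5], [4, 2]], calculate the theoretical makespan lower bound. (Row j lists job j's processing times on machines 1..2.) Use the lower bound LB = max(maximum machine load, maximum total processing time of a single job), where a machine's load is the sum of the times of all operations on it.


Machine loads:
  Machine 1: 2 + 8 + 10 + 4 = 24
  Machine 2: 5 + 5 + 5 + 2 = 17
Max machine load = 24
Job totals:
  Job 1: 7
  Job 2: 13
  Job 3: 15
  Job 4: 6
Max job total = 15
Lower bound = max(24, 15) = 24

24


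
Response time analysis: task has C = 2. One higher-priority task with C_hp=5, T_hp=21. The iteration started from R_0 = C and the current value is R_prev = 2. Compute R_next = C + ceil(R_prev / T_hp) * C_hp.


R_next = C + ceil(R_prev / T_hp) * C_hp
ceil(2 / 21) = ceil(0.0952) = 1
Interference = 1 * 5 = 5
R_next = 2 + 5 = 7

7


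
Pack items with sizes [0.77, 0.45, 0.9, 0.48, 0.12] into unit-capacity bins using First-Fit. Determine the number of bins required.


Place items sequentially using First-Fit:
  Item 0.77 -> new Bin 1
  Item 0.45 -> new Bin 2
  Item 0.9 -> new Bin 3
  Item 0.48 -> Bin 2 (now 0.93)
  Item 0.12 -> Bin 1 (now 0.89)
Total bins used = 3

3


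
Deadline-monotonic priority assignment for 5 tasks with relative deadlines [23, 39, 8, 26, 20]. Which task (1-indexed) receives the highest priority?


Sort tasks by relative deadline (ascending):
  Task 3: deadline = 8
  Task 5: deadline = 20
  Task 1: deadline = 23
  Task 4: deadline = 26
  Task 2: deadline = 39
Priority order (highest first): [3, 5, 1, 4, 2]
Highest priority task = 3

3


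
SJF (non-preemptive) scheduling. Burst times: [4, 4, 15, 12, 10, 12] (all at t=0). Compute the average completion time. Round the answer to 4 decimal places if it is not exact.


SJF order (ascending): [4, 4, 10, 12, 12, 15]
Completion times:
  Job 1: burst=4, C=4
  Job 2: burst=4, C=8
  Job 3: burst=10, C=18
  Job 4: burst=12, C=30
  Job 5: burst=12, C=42
  Job 6: burst=15, C=57
Average completion = 159/6 = 26.5

26.5


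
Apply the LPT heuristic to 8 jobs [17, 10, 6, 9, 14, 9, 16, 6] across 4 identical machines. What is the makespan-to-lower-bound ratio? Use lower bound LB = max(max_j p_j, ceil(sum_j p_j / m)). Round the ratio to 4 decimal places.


LPT order: [17, 16, 14, 10, 9, 9, 6, 6]
Machine loads after assignment: [23, 22, 23, 19]
LPT makespan = 23
Lower bound = max(max_job, ceil(total/4)) = max(17, 22) = 22
Ratio = 23 / 22 = 1.0455

1.0455


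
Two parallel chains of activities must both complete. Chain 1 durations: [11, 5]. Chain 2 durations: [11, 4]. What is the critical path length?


Path A total = 11 + 5 = 16
Path B total = 11 + 4 = 15
Critical path = longest path = max(16, 15) = 16

16


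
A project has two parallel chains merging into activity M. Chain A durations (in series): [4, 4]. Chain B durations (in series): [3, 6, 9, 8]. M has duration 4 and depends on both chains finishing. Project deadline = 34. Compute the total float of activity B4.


Forward pass: ES(B4) = sum of predecessors on chain B = 18
EF = ES + duration = 18 + 8 = 26
Backward pass: LF(M) = deadline = 34; LS(M) = 34 - 4 = 30
LF(B4) = LS(M) - sum(successors on chain B) = 30 - 0 = 30
LS = LF - duration = 30 - 8 = 22
Total float = LS - ES = 22 - 18 = 4

4


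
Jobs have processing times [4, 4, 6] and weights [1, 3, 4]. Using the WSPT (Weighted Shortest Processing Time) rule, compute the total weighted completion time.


Compute p/w ratios and sort ascending (WSPT): [(4, 3), (6, 4), (4, 1)]
Compute weighted completion times:
  Job (p=4,w=3): C=4, w*C=3*4=12
  Job (p=6,w=4): C=10, w*C=4*10=40
  Job (p=4,w=1): C=14, w*C=1*14=14
Total weighted completion time = 66

66


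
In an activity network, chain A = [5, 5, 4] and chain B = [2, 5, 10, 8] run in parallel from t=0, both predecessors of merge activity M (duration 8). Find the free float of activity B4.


ES(B4) = sum of predecessors on chain B = 17
EF(B4) = ES + duration = 17 + 8 = 25
Successor of B4 is M. ES(M) = max(sum(A), sum(B)) = max(14, 25) = 25
Free float = ES(successor) - EF(current) = 25 - 25 = 0

0


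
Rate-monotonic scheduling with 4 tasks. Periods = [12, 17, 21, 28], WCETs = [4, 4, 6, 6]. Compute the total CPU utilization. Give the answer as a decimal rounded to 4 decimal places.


Compute individual utilizations (exact fractions):
  Task 1: C/T = 4/12 = 1/3 (approx. 0.3333)
  Task 2: C/T = 4/17 (approx. 0.2353)
  Task 3: C/T = 6/21 = 2/7 (approx. 0.2857)
  Task 4: C/T = 6/28 = 3/14 (approx. 0.2143)
Total utilization U = 1/3 + 4/17 + 2/7 + 3/14 = 109/102
Rounded to 4 decimal places: U = 1.0686
RM (Liu & Layland) bound for 4 tasks = 0.756828; compare with U = 109/102 (approx. 1.068627)
U > 1, so the task set is not schedulable (processor overloaded).

1.0686


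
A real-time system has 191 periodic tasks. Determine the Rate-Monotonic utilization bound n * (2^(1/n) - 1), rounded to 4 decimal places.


Compute 2^(1/191) = 1.0036356358
Subtract 1: 1.0036356358 - 1 = 0.0036356358
Multiply by n: 191 * 0.0036356358 = 0.6944064378
Round to 4 dp: 0.6944

0.6944


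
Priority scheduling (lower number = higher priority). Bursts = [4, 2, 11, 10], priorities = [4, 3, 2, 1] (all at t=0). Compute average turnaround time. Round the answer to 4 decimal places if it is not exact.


Sort by priority (ascending = highest first):
Order: [(1, 10), (2, 11), (3, 2), (4, 4)]
Completion times:
  Priority 1, burst=10, C=10
  Priority 2, burst=11, C=21
  Priority 3, burst=2, C=23
  Priority 4, burst=4, C=27
Average turnaround = 81/4 = 20.25

20.25


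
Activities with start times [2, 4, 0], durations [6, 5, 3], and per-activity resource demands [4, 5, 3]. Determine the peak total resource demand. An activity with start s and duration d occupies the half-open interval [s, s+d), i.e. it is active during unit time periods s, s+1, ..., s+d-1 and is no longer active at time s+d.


Each activity i is active on [start_i, start_i + duration_i).
Compute total resource usage per time slot:
  t=0: active resources = [3], total = 3
  t=1: active resources = [3], total = 3
  t=2: active resources = [4, 3], total = 7
  t=3: active resources = [4], total = 4
  t=4: active resources = [4, 5], total = 9
  t=5: active resources = [4, 5], total = 9
  t=6: active resources = [4, 5], total = 9
  t=7: active resources = [4, 5], total = 9
  t=8: active resources = [5], total = 5
Peak resource demand = 9

9


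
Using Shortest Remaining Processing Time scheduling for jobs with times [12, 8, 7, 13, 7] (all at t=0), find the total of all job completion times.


Since all jobs arrive at t=0, SRPT equals SPT ordering.
SPT order: [7, 7, 8, 12, 13]
Completion times:
  Job 1: p=7, C=7
  Job 2: p=7, C=14
  Job 3: p=8, C=22
  Job 4: p=12, C=34
  Job 5: p=13, C=47
Total completion time = 7 + 14 + 22 + 34 + 47 = 124

124


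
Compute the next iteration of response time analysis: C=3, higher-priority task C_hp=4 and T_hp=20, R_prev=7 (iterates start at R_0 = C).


R_next = C + ceil(R_prev / T_hp) * C_hp
ceil(7 / 20) = ceil(0.35) = 1
Interference = 1 * 4 = 4
R_next = 3 + 4 = 7
R_next = R_prev, so the iteration has converged (response time = 7).

7


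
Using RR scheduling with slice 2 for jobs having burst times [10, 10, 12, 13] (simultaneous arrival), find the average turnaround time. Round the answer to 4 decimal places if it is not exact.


Time quantum = 2
Execution trace:
  J1 runs 2 units, time = 2
  J2 runs 2 units, time = 4
  J3 runs 2 units, time = 6
  J4 runs 2 units, time = 8
  J1 runs 2 units, time = 10
  J2 runs 2 units, time = 12
  J3 runs 2 units, time = 14
  J4 runs 2 units, time = 16
  J1 runs 2 units, time = 18
  J2 runs 2 units, time = 20
  J3 runs 2 units, time = 22
  J4 runs 2 units, time = 24
  J1 runs 2 units, time = 26
  J2 runs 2 units, time = 28
  J3 runs 2 units, time = 30
  J4 runs 2 units, time = 32
  J1 runs 2 units, time = 34
  J2 runs 2 units, time = 36
  J3 runs 2 units, time = 38
  J4 runs 2 units, time = 40
  J3 runs 2 units, time = 42
  J4 runs 2 units, time = 44
  J4 runs 1 units, time = 45
Finish times: [34, 36, 42, 45]
Average turnaround = 157/4 = 39.25

39.25


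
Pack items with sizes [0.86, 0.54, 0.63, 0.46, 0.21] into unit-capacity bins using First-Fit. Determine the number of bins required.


Place items sequentially using First-Fit:
  Item 0.86 -> new Bin 1
  Item 0.54 -> new Bin 2
  Item 0.63 -> new Bin 3
  Item 0.46 -> Bin 2 (now 1.0)
  Item 0.21 -> Bin 3 (now 0.84)
Total bins used = 3

3


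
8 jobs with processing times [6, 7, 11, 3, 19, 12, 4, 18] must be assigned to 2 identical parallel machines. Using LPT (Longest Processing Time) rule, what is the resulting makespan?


Sort jobs in decreasing order (LPT): [19, 18, 12, 11, 7, 6, 4, 3]
Assign each job to the least loaded machine:
  Machine 1: jobs [19, 11, 7, 3], load = 40
  Machine 2: jobs [18, 12, 6, 4], load = 40
Makespan = max load = 40

40


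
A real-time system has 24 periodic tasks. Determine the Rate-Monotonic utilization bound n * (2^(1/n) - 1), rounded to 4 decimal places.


Compute 2^(1/24) = 1.0293022366
Subtract 1: 1.0293022366 - 1 = 0.0293022366
Multiply by n: 24 * 0.0293022366 = 0.7032536784
Round to 4 dp: 0.7033

0.7033


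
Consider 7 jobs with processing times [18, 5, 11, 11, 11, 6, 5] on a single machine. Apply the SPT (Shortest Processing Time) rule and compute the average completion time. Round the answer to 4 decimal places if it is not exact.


Sort jobs by processing time (SPT order): [5, 5, 6, 11, 11, 11, 18]
Compute completion times sequentially:
  Job 1: processing = 5, completes at 5
  Job 2: processing = 5, completes at 10
  Job 3: processing = 6, completes at 16
  Job 4: processing = 11, completes at 27
  Job 5: processing = 11, completes at 38
  Job 6: processing = 11, completes at 49
  Job 7: processing = 18, completes at 67
Sum of completion times = 212
Average completion time = 212/7 = 30.2857

30.2857


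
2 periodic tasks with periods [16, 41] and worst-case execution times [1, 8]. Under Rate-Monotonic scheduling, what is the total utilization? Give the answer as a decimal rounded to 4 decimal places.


Compute individual utilizations (exact fractions):
  Task 1: C/T = 1/16 (approx. 0.0625)
  Task 2: C/T = 8/41 (approx. 0.1951)
Total utilization U = 1/16 + 8/41 = 169/656
Rounded to 4 decimal places: U = 0.2576
RM (Liu & Layland) bound for 2 tasks = 0.828427; compare with U = 169/656 (approx. 0.257622)
U <= bound, so schedulable by RM sufficient condition.

0.2576


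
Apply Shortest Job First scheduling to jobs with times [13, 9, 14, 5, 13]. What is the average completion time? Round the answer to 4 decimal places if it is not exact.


SJF order (ascending): [5, 9, 13, 13, 14]
Completion times:
  Job 1: burst=5, C=5
  Job 2: burst=9, C=14
  Job 3: burst=13, C=27
  Job 4: burst=13, C=40
  Job 5: burst=14, C=54
Average completion = 140/5 = 28.0

28.0


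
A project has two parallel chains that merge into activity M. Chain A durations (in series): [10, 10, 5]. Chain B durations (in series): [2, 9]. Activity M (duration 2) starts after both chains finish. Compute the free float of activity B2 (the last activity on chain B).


ES(B2) = sum of predecessors on chain B = 2
EF(B2) = ES + duration = 2 + 9 = 11
Successor of B2 is M. ES(M) = max(sum(A), sum(B)) = max(25, 11) = 25
Free float = ES(successor) - EF(current) = 25 - 11 = 14

14


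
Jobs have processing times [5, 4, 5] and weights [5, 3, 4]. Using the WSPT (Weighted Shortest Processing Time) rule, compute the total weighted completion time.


Compute p/w ratios and sort ascending (WSPT): [(5, 5), (5, 4), (4, 3)]
Compute weighted completion times:
  Job (p=5,w=5): C=5, w*C=5*5=25
  Job (p=5,w=4): C=10, w*C=4*10=40
  Job (p=4,w=3): C=14, w*C=3*14=42
Total weighted completion time = 107

107


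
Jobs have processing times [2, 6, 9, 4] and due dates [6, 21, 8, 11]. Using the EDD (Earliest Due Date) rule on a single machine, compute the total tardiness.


Sort by due date (EDD order): [(2, 6), (9, 8), (4, 11), (6, 21)]
Compute completion times and tardiness:
  Job 1: p=2, d=6, C=2, tardiness=max(0,2-6)=0
  Job 2: p=9, d=8, C=11, tardiness=max(0,11-8)=3
  Job 3: p=4, d=11, C=15, tardiness=max(0,15-11)=4
  Job 4: p=6, d=21, C=21, tardiness=max(0,21-21)=0
Total tardiness = 7

7


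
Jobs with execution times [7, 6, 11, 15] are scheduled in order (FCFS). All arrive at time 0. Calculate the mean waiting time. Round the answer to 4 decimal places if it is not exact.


FCFS order (as given): [7, 6, 11, 15]
Waiting times:
  Job 1: wait = 0
  Job 2: wait = 7
  Job 3: wait = 13
  Job 4: wait = 24
Sum of waiting times = 44
Average waiting time = 44/4 = 11.0

11.0


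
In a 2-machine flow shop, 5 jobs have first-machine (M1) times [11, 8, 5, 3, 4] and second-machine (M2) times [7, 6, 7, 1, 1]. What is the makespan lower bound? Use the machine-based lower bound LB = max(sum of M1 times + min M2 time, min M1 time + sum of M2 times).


LB1 = sum(M1 times) + min(M2 times) = 31 + 1 = 32
LB2 = min(M1 times) + sum(M2 times) = 3 + 22 = 25
Lower bound = max(LB1, LB2) = max(32, 25) = 32

32


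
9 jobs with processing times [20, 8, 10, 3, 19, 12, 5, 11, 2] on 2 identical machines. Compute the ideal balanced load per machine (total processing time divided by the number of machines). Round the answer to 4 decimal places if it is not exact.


Total processing time = 20 + 8 + 10 + 3 + 19 + 12 + 5 + 11 + 2 = 90
Number of machines = 2
Ideal balanced load = 90 / 2 = 45.0

45.0


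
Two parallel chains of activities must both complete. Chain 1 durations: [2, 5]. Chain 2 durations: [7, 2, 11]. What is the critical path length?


Path A total = 2 + 5 = 7
Path B total = 7 + 2 + 11 = 20
Critical path = longest path = max(7, 20) = 20

20


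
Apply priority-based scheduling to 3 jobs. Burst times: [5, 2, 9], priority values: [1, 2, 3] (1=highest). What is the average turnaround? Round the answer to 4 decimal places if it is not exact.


Sort by priority (ascending = highest first):
Order: [(1, 5), (2, 2), (3, 9)]
Completion times:
  Priority 1, burst=5, C=5
  Priority 2, burst=2, C=7
  Priority 3, burst=9, C=16
Average turnaround = 28/3 = 9.3333

9.3333


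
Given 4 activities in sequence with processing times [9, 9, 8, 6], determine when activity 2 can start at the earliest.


Activity 2 starts after activities 1 through 1 complete.
Predecessor durations: [9]
ES = 9 = 9

9


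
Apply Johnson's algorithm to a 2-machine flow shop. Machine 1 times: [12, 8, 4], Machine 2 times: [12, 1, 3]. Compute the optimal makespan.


Apply Johnson's rule:
  Group 1 (a <= b): [(1, 12, 12)]
  Group 2 (a > b): [(3, 4, 3), (2, 8, 1)]
Optimal job order: [1, 3, 2]
Schedule:
  Job 1: M1 done at 12, M2 done at 24
  Job 3: M1 done at 16, M2 done at 27
  Job 2: M1 done at 24, M2 done at 28
Makespan = 28

28


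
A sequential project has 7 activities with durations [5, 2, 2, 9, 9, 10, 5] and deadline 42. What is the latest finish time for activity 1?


LF(activity 1) = deadline - sum of successor durations
Successors: activities 2 through 7 with durations [2, 2, 9, 9, 10, 5]
Sum of successor durations = 37
LF = 42 - 37 = 5

5


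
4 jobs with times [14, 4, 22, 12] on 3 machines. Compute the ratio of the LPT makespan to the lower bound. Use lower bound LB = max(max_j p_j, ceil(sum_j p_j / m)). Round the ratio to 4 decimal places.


LPT order: [22, 14, 12, 4]
Machine loads after assignment: [22, 14, 16]
LPT makespan = 22
Lower bound = max(max_job, ceil(total/3)) = max(22, 18) = 22
Ratio = 22 / 22 = 1.0

1.0


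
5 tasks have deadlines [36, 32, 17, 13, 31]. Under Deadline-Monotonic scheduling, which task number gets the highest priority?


Sort tasks by relative deadline (ascending):
  Task 4: deadline = 13
  Task 3: deadline = 17
  Task 5: deadline = 31
  Task 2: deadline = 32
  Task 1: deadline = 36
Priority order (highest first): [4, 3, 5, 2, 1]
Highest priority task = 4

4


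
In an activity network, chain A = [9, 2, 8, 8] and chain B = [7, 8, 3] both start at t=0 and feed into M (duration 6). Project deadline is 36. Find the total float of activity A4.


Forward pass: ES(A4) = sum of predecessors on chain A = 19
EF = ES + duration = 19 + 8 = 27
Backward pass: LF(M) = deadline = 36; LS(M) = 36 - 6 = 30
LF(A4) = LS(M) - sum(successors on chain A) = 30 - 0 = 30
LS = LF - duration = 30 - 8 = 22
Total float = LS - ES = 22 - 19 = 3

3


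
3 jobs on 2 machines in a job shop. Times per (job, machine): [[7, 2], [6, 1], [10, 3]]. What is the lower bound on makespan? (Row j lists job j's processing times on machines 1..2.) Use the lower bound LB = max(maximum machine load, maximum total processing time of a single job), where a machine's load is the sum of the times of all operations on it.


Machine loads:
  Machine 1: 7 + 6 + 10 = 23
  Machine 2: 2 + 1 + 3 = 6
Max machine load = 23
Job totals:
  Job 1: 9
  Job 2: 7
  Job 3: 13
Max job total = 13
Lower bound = max(23, 13) = 23

23


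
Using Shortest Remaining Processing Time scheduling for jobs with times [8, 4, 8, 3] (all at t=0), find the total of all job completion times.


Since all jobs arrive at t=0, SRPT equals SPT ordering.
SPT order: [3, 4, 8, 8]
Completion times:
  Job 1: p=3, C=3
  Job 2: p=4, C=7
  Job 3: p=8, C=15
  Job 4: p=8, C=23
Total completion time = 3 + 7 + 15 + 23 = 48

48


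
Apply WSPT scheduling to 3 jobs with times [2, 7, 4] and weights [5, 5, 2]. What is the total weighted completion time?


Compute p/w ratios and sort ascending (WSPT): [(2, 5), (7, 5), (4, 2)]
Compute weighted completion times:
  Job (p=2,w=5): C=2, w*C=5*2=10
  Job (p=7,w=5): C=9, w*C=5*9=45
  Job (p=4,w=2): C=13, w*C=2*13=26
Total weighted completion time = 81

81


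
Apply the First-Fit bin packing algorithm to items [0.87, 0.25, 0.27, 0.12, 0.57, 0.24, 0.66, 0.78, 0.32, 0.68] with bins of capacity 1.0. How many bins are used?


Place items sequentially using First-Fit:
  Item 0.87 -> new Bin 1
  Item 0.25 -> new Bin 2
  Item 0.27 -> Bin 2 (now 0.52)
  Item 0.12 -> Bin 1 (now 0.99)
  Item 0.57 -> new Bin 3
  Item 0.24 -> Bin 2 (now 0.76)
  Item 0.66 -> new Bin 4
  Item 0.78 -> new Bin 5
  Item 0.32 -> Bin 3 (now 0.89)
  Item 0.68 -> new Bin 6
Total bins used = 6

6


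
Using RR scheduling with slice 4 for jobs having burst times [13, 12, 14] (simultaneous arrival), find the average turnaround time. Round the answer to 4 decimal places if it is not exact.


Time quantum = 4
Execution trace:
  J1 runs 4 units, time = 4
  J2 runs 4 units, time = 8
  J3 runs 4 units, time = 12
  J1 runs 4 units, time = 16
  J2 runs 4 units, time = 20
  J3 runs 4 units, time = 24
  J1 runs 4 units, time = 28
  J2 runs 4 units, time = 32
  J3 runs 4 units, time = 36
  J1 runs 1 units, time = 37
  J3 runs 2 units, time = 39
Finish times: [37, 32, 39]
Average turnaround = 108/3 = 36.0

36.0


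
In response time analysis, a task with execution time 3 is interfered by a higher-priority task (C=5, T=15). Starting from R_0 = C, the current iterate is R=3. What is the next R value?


R_next = C + ceil(R_prev / T_hp) * C_hp
ceil(3 / 15) = ceil(0.2) = 1
Interference = 1 * 5 = 5
R_next = 3 + 5 = 8

8


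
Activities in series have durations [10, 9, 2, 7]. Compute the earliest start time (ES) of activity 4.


Activity 4 starts after activities 1 through 3 complete.
Predecessor durations: [10, 9, 2]
ES = 10 + 9 + 2 = 21

21


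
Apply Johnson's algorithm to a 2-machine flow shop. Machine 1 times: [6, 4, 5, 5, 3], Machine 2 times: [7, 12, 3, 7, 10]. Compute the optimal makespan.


Apply Johnson's rule:
  Group 1 (a <= b): [(5, 3, 10), (2, 4, 12), (4, 5, 7), (1, 6, 7)]
  Group 2 (a > b): [(3, 5, 3)]
Optimal job order: [5, 2, 4, 1, 3]
Schedule:
  Job 5: M1 done at 3, M2 done at 13
  Job 2: M1 done at 7, M2 done at 25
  Job 4: M1 done at 12, M2 done at 32
  Job 1: M1 done at 18, M2 done at 39
  Job 3: M1 done at 23, M2 done at 42
Makespan = 42

42


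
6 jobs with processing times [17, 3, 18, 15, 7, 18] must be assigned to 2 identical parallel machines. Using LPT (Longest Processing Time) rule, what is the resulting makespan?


Sort jobs in decreasing order (LPT): [18, 18, 17, 15, 7, 3]
Assign each job to the least loaded machine:
  Machine 1: jobs [18, 17, 3], load = 38
  Machine 2: jobs [18, 15, 7], load = 40
Makespan = max load = 40

40


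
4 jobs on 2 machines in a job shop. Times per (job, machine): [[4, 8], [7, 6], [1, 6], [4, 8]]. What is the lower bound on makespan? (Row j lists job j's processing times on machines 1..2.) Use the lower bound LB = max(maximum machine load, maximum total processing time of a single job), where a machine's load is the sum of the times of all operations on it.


Machine loads:
  Machine 1: 4 + 7 + 1 + 4 = 16
  Machine 2: 8 + 6 + 6 + 8 = 28
Max machine load = 28
Job totals:
  Job 1: 12
  Job 2: 13
  Job 3: 7
  Job 4: 12
Max job total = 13
Lower bound = max(28, 13) = 28

28


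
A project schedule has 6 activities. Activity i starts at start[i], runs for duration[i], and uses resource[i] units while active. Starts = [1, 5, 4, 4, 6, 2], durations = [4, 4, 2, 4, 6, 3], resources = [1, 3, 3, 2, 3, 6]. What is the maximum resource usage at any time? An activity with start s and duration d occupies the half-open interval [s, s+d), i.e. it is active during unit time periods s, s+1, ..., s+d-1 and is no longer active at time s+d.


Each activity i is active on [start_i, start_i + duration_i).
Compute total resource usage per time slot:
  t=0: active resources = [], total = 0
  t=1: active resources = [1], total = 1
  t=2: active resources = [1, 6], total = 7
  t=3: active resources = [1, 6], total = 7
  t=4: active resources = [1, 3, 2, 6], total = 12
  t=5: active resources = [3, 3, 2], total = 8
  t=6: active resources = [3, 2, 3], total = 8
  t=7: active resources = [3, 2, 3], total = 8
  t=8: active resources = [3, 3], total = 6
  t=9: active resources = [3], total = 3
  t=10: active resources = [3], total = 3
  t=11: active resources = [3], total = 3
Peak resource demand = 12

12


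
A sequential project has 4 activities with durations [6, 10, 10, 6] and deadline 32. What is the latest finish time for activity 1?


LF(activity 1) = deadline - sum of successor durations
Successors: activities 2 through 4 with durations [10, 10, 6]
Sum of successor durations = 26
LF = 32 - 26 = 6

6


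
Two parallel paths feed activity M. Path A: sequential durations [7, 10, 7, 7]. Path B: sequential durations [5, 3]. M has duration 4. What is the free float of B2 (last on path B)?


ES(B2) = sum of predecessors on chain B = 5
EF(B2) = ES + duration = 5 + 3 = 8
Successor of B2 is M. ES(M) = max(sum(A), sum(B)) = max(31, 8) = 31
Free float = ES(successor) - EF(current) = 31 - 8 = 23

23


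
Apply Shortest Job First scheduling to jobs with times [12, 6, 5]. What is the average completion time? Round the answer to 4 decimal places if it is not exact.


SJF order (ascending): [5, 6, 12]
Completion times:
  Job 1: burst=5, C=5
  Job 2: burst=6, C=11
  Job 3: burst=12, C=23
Average completion = 39/3 = 13.0

13.0


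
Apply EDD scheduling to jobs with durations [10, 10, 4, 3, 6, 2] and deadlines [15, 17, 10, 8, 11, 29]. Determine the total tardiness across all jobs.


Sort by due date (EDD order): [(3, 8), (4, 10), (6, 11), (10, 15), (10, 17), (2, 29)]
Compute completion times and tardiness:
  Job 1: p=3, d=8, C=3, tardiness=max(0,3-8)=0
  Job 2: p=4, d=10, C=7, tardiness=max(0,7-10)=0
  Job 3: p=6, d=11, C=13, tardiness=max(0,13-11)=2
  Job 4: p=10, d=15, C=23, tardiness=max(0,23-15)=8
  Job 5: p=10, d=17, C=33, tardiness=max(0,33-17)=16
  Job 6: p=2, d=29, C=35, tardiness=max(0,35-29)=6
Total tardiness = 32

32


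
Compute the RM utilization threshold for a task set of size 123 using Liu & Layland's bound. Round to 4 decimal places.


Compute 2^(1/123) = 1.0056512513
Subtract 1: 1.0056512513 - 1 = 0.0056512513
Multiply by n: 123 * 0.0056512513 = 0.6951039099
Round to 4 dp: 0.6951

0.6951


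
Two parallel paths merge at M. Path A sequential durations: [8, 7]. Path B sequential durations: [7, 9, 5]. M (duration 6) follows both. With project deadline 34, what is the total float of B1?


Forward pass: ES(B1) = sum of predecessors on chain B = 0
EF = ES + duration = 0 + 7 = 7
Backward pass: LF(M) = deadline = 34; LS(M) = 34 - 6 = 28
LF(B1) = LS(M) - sum(successors on chain B) = 28 - 14 = 14
LS = LF - duration = 14 - 7 = 7
Total float = LS - ES = 7 - 0 = 7

7


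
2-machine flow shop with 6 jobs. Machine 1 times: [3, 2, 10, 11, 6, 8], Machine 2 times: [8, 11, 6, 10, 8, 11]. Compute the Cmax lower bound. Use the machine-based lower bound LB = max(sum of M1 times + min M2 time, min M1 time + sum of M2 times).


LB1 = sum(M1 times) + min(M2 times) = 40 + 6 = 46
LB2 = min(M1 times) + sum(M2 times) = 2 + 54 = 56
Lower bound = max(LB1, LB2) = max(46, 56) = 56

56


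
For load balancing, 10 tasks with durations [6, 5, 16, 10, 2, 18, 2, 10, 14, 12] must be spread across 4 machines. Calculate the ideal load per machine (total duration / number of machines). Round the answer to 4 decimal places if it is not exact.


Total processing time = 6 + 5 + 16 + 10 + 2 + 18 + 2 + 10 + 14 + 12 = 95
Number of machines = 4
Ideal balanced load = 95 / 4 = 23.75

23.75


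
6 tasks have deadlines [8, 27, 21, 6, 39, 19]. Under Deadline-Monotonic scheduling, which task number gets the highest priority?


Sort tasks by relative deadline (ascending):
  Task 4: deadline = 6
  Task 1: deadline = 8
  Task 6: deadline = 19
  Task 3: deadline = 21
  Task 2: deadline = 27
  Task 5: deadline = 39
Priority order (highest first): [4, 1, 6, 3, 2, 5]
Highest priority task = 4

4


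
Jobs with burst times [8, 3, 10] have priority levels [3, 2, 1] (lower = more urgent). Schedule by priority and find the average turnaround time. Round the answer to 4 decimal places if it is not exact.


Sort by priority (ascending = highest first):
Order: [(1, 10), (2, 3), (3, 8)]
Completion times:
  Priority 1, burst=10, C=10
  Priority 2, burst=3, C=13
  Priority 3, burst=8, C=21
Average turnaround = 44/3 = 14.6667

14.6667


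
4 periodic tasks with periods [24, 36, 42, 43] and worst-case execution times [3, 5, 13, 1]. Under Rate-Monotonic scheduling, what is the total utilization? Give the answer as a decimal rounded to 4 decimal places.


Compute individual utilizations (exact fractions):
  Task 1: C/T = 3/24 = 1/8 (approx. 0.125)
  Task 2: C/T = 5/36 (approx. 0.1389)
  Task 3: C/T = 13/42 (approx. 0.3095)
  Task 4: C/T = 1/43 (approx. 0.0233)
Total utilization U = 1/8 + 5/36 + 13/42 + 1/43 = 12931/21672
Rounded to 4 decimal places: U = 0.5967
RM (Liu & Layland) bound for 4 tasks = 0.756828; compare with U = 12931/21672 (approx. 0.596669)
U <= bound, so schedulable by RM sufficient condition.

0.5967


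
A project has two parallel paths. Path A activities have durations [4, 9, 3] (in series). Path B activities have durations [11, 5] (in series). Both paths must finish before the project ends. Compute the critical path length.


Path A total = 4 + 9 + 3 = 16
Path B total = 11 + 5 = 16
Critical path = longest path = max(16, 16) = 16

16


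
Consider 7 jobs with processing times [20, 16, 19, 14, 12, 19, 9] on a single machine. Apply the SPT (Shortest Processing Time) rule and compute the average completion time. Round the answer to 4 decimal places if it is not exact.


Sort jobs by processing time (SPT order): [9, 12, 14, 16, 19, 19, 20]
Compute completion times sequentially:
  Job 1: processing = 9, completes at 9
  Job 2: processing = 12, completes at 21
  Job 3: processing = 14, completes at 35
  Job 4: processing = 16, completes at 51
  Job 5: processing = 19, completes at 70
  Job 6: processing = 19, completes at 89
  Job 7: processing = 20, completes at 109
Sum of completion times = 384
Average completion time = 384/7 = 54.8571

54.8571


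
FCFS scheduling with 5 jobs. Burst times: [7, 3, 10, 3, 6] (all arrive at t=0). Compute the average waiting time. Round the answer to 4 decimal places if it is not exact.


FCFS order (as given): [7, 3, 10, 3, 6]
Waiting times:
  Job 1: wait = 0
  Job 2: wait = 7
  Job 3: wait = 10
  Job 4: wait = 20
  Job 5: wait = 23
Sum of waiting times = 60
Average waiting time = 60/5 = 12.0

12.0


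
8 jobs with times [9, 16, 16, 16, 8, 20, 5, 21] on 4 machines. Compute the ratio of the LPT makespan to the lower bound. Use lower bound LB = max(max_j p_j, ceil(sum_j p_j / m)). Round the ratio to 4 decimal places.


LPT order: [21, 20, 16, 16, 16, 9, 8, 5]
Machine loads after assignment: [26, 28, 32, 25]
LPT makespan = 32
Lower bound = max(max_job, ceil(total/4)) = max(21, 28) = 28
Ratio = 32 / 28 = 1.1429

1.1429


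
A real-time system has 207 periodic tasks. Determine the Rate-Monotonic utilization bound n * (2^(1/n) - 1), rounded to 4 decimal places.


Compute 2^(1/207) = 1.0033541497
Subtract 1: 1.0033541497 - 1 = 0.0033541497
Multiply by n: 207 * 0.0033541497 = 0.6943089879
Round to 4 dp: 0.6943

0.6943


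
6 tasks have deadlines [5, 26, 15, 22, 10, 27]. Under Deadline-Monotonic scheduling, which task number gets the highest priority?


Sort tasks by relative deadline (ascending):
  Task 1: deadline = 5
  Task 5: deadline = 10
  Task 3: deadline = 15
  Task 4: deadline = 22
  Task 2: deadline = 26
  Task 6: deadline = 27
Priority order (highest first): [1, 5, 3, 4, 2, 6]
Highest priority task = 1

1


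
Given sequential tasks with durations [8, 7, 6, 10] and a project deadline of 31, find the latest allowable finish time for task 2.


LF(activity 2) = deadline - sum of successor durations
Successors: activities 3 through 4 with durations [6, 10]
Sum of successor durations = 16
LF = 31 - 16 = 15

15


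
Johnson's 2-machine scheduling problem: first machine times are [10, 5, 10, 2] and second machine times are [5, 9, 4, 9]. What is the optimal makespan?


Apply Johnson's rule:
  Group 1 (a <= b): [(4, 2, 9), (2, 5, 9)]
  Group 2 (a > b): [(1, 10, 5), (3, 10, 4)]
Optimal job order: [4, 2, 1, 3]
Schedule:
  Job 4: M1 done at 2, M2 done at 11
  Job 2: M1 done at 7, M2 done at 20
  Job 1: M1 done at 17, M2 done at 25
  Job 3: M1 done at 27, M2 done at 31
Makespan = 31

31


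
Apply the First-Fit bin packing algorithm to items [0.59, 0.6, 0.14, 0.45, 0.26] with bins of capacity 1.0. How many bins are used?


Place items sequentially using First-Fit:
  Item 0.59 -> new Bin 1
  Item 0.6 -> new Bin 2
  Item 0.14 -> Bin 1 (now 0.73)
  Item 0.45 -> new Bin 3
  Item 0.26 -> Bin 1 (now 0.99)
Total bins used = 3

3


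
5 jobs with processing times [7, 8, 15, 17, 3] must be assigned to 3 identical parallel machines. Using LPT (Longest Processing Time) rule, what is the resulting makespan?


Sort jobs in decreasing order (LPT): [17, 15, 8, 7, 3]
Assign each job to the least loaded machine:
  Machine 1: jobs [17], load = 17
  Machine 2: jobs [15, 3], load = 18
  Machine 3: jobs [8, 7], load = 15
Makespan = max load = 18

18


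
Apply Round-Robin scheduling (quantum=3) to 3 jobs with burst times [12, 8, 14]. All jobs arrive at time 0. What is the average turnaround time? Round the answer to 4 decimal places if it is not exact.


Time quantum = 3
Execution trace:
  J1 runs 3 units, time = 3
  J2 runs 3 units, time = 6
  J3 runs 3 units, time = 9
  J1 runs 3 units, time = 12
  J2 runs 3 units, time = 15
  J3 runs 3 units, time = 18
  J1 runs 3 units, time = 21
  J2 runs 2 units, time = 23
  J3 runs 3 units, time = 26
  J1 runs 3 units, time = 29
  J3 runs 3 units, time = 32
  J3 runs 2 units, time = 34
Finish times: [29, 23, 34]
Average turnaround = 86/3 = 28.6667

28.6667


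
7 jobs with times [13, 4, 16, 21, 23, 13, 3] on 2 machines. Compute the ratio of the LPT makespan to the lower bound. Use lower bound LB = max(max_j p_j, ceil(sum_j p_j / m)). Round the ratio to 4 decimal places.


LPT order: [23, 21, 16, 13, 13, 4, 3]
Machine loads after assignment: [49, 44]
LPT makespan = 49
Lower bound = max(max_job, ceil(total/2)) = max(23, 47) = 47
Ratio = 49 / 47 = 1.0426

1.0426


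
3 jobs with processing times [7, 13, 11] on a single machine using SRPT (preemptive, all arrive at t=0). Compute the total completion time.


Since all jobs arrive at t=0, SRPT equals SPT ordering.
SPT order: [7, 11, 13]
Completion times:
  Job 1: p=7, C=7
  Job 2: p=11, C=18
  Job 3: p=13, C=31
Total completion time = 7 + 18 + 31 = 56

56


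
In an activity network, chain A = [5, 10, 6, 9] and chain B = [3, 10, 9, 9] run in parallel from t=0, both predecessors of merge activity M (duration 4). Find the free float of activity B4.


ES(B4) = sum of predecessors on chain B = 22
EF(B4) = ES + duration = 22 + 9 = 31
Successor of B4 is M. ES(M) = max(sum(A), sum(B)) = max(30, 31) = 31
Free float = ES(successor) - EF(current) = 31 - 31 = 0

0


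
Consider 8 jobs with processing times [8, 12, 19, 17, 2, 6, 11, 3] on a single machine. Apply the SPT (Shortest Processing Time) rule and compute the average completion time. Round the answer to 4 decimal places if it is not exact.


Sort jobs by processing time (SPT order): [2, 3, 6, 8, 11, 12, 17, 19]
Compute completion times sequentially:
  Job 1: processing = 2, completes at 2
  Job 2: processing = 3, completes at 5
  Job 3: processing = 6, completes at 11
  Job 4: processing = 8, completes at 19
  Job 5: processing = 11, completes at 30
  Job 6: processing = 12, completes at 42
  Job 7: processing = 17, completes at 59
  Job 8: processing = 19, completes at 78
Sum of completion times = 246
Average completion time = 246/8 = 30.75

30.75


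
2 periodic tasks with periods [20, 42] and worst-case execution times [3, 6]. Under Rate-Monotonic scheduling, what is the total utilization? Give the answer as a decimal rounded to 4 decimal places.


Compute individual utilizations (exact fractions):
  Task 1: C/T = 3/20 (approx. 0.15)
  Task 2: C/T = 6/42 = 1/7 (approx. 0.1429)
Total utilization U = 3/20 + 1/7 = 41/140
Rounded to 4 decimal places: U = 0.2929
RM (Liu & Layland) bound for 2 tasks = 0.828427; compare with U = 41/140 (approx. 0.292857)
U <= bound, so schedulable by RM sufficient condition.

0.2929


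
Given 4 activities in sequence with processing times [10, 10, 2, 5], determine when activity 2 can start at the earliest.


Activity 2 starts after activities 1 through 1 complete.
Predecessor durations: [10]
ES = 10 = 10

10


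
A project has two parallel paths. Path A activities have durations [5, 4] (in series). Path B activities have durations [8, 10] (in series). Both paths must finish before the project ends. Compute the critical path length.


Path A total = 5 + 4 = 9
Path B total = 8 + 10 = 18
Critical path = longest path = max(9, 18) = 18

18


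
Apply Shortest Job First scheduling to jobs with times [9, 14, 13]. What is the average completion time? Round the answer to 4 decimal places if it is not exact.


SJF order (ascending): [9, 13, 14]
Completion times:
  Job 1: burst=9, C=9
  Job 2: burst=13, C=22
  Job 3: burst=14, C=36
Average completion = 67/3 = 22.3333

22.3333


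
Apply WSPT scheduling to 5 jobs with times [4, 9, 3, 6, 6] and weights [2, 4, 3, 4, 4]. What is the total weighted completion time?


Compute p/w ratios and sort ascending (WSPT): [(3, 3), (6, 4), (6, 4), (4, 2), (9, 4)]
Compute weighted completion times:
  Job (p=3,w=3): C=3, w*C=3*3=9
  Job (p=6,w=4): C=9, w*C=4*9=36
  Job (p=6,w=4): C=15, w*C=4*15=60
  Job (p=4,w=2): C=19, w*C=2*19=38
  Job (p=9,w=4): C=28, w*C=4*28=112
Total weighted completion time = 255

255


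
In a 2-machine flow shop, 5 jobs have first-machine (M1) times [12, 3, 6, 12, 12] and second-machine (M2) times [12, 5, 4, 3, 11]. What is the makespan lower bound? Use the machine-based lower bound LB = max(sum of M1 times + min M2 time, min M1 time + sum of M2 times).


LB1 = sum(M1 times) + min(M2 times) = 45 + 3 = 48
LB2 = min(M1 times) + sum(M2 times) = 3 + 35 = 38
Lower bound = max(LB1, LB2) = max(48, 38) = 48

48


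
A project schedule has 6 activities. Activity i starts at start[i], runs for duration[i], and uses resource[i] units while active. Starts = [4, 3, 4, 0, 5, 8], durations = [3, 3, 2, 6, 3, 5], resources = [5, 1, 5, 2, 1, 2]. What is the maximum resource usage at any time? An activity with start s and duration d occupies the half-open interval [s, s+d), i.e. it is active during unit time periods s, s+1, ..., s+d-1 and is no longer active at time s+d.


Each activity i is active on [start_i, start_i + duration_i).
Compute total resource usage per time slot:
  t=0: active resources = [2], total = 2
  t=1: active resources = [2], total = 2
  t=2: active resources = [2], total = 2
  t=3: active resources = [1, 2], total = 3
  t=4: active resources = [5, 1, 5, 2], total = 13
  t=5: active resources = [5, 1, 5, 2, 1], total = 14
  t=6: active resources = [5, 1], total = 6
  t=7: active resources = [1], total = 1
  t=8: active resources = [2], total = 2
  t=9: active resources = [2], total = 2
  t=10: active resources = [2], total = 2
  t=11: active resources = [2], total = 2
  t=12: active resources = [2], total = 2
Peak resource demand = 14

14


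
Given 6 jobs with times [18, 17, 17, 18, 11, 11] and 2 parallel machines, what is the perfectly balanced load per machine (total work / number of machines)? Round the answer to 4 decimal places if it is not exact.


Total processing time = 18 + 17 + 17 + 18 + 11 + 11 = 92
Number of machines = 2
Ideal balanced load = 92 / 2 = 46.0

46.0


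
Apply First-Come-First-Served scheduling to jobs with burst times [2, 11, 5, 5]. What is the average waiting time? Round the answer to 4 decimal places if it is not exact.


FCFS order (as given): [2, 11, 5, 5]
Waiting times:
  Job 1: wait = 0
  Job 2: wait = 2
  Job 3: wait = 13
  Job 4: wait = 18
Sum of waiting times = 33
Average waiting time = 33/4 = 8.25

8.25


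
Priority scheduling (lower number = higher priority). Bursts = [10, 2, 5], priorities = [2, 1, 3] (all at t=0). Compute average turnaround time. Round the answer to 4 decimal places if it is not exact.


Sort by priority (ascending = highest first):
Order: [(1, 2), (2, 10), (3, 5)]
Completion times:
  Priority 1, burst=2, C=2
  Priority 2, burst=10, C=12
  Priority 3, burst=5, C=17
Average turnaround = 31/3 = 10.3333

10.3333
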